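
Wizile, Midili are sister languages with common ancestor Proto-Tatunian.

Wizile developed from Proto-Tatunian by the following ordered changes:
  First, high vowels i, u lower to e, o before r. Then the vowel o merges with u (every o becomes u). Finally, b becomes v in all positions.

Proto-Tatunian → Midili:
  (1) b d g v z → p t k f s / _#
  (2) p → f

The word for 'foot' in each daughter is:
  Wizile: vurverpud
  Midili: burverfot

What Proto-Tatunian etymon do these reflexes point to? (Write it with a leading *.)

*burverpod

Position 8: Wizile has u, Midili has o. Midili preserves o here (none of its changes turn any other segment into o), so the proto-segment is *o.
Position 7: Wizile has p, Midili has f. Wizile preserves p here (none of its changes turn any other segment into p), so the proto-segment is *p.
Verify the candidate proto-form against each daughter:
Wizile: *burverpod > borverpod > burverpud > vurverpud  (by pre-rhotic lowering, vowel merger, unconditioned shift)
Midili: *burverpod > burverpot > burverfot  (by final devoicing, unconditioned shift)
No other proto-form is consistent with every reflex, so the reconstruction is *burverpod.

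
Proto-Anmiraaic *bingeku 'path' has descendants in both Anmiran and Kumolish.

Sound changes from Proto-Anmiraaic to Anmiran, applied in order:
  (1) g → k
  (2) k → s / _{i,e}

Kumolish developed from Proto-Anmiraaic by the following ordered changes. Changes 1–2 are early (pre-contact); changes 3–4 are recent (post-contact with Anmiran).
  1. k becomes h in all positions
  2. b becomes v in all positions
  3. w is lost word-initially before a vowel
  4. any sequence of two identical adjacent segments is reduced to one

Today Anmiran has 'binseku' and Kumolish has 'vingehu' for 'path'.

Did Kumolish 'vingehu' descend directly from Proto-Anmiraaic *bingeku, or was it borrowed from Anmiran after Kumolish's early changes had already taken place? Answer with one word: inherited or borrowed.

inherited

If inherited, *bingeku would pass through all of Kumolish's changes:
Kumolish: *bingeku > bingehu > vingehu  (by unconditioned shift, unconditioned shift)
If borrowed from Anmiran 'binseku' after the early changes, it would undergo only the recent ones:
  rule 3 (glide loss): no change (binseku)
  rule 4 (degemination): no change (binseku)
  ⇒ as a loan: binseku
Kumolish 'vingehu' matches the inherited outcome exactly, so it is an inherited cognate, not a loan.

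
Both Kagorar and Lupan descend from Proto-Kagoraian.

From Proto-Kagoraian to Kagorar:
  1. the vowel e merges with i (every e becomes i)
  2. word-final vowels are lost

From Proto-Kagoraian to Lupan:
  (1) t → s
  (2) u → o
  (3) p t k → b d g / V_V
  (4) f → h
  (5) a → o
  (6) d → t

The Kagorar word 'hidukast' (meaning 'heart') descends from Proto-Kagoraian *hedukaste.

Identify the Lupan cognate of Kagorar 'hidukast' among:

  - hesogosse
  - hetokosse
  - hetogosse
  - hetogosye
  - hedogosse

hetogosse

Lupan: *hedukaste
  hedukaste → hedukasse   [unconditioned shift]
  hedukasse → hedokasse   [vowel merger]
  hedokasse → hedogasse   [intervocalic voicing]
  hedogasse (rule 4 does not apply)
  hedogasse → hedogosse   [vowel merger]
  hedogosse → hetogosse   [unconditioned shift]
  giving Lupan hetogosse.
The other candidates each miss or misapply at least one Lupan change.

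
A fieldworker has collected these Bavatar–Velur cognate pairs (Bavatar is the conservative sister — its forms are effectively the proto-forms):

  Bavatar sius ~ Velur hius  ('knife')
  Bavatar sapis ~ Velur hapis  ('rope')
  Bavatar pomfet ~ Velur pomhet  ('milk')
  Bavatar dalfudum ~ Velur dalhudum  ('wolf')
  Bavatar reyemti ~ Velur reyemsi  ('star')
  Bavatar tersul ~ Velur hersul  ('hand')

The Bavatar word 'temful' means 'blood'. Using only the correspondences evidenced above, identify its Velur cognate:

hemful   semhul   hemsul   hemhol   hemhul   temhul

hemhul

tersul ~ hersul — Bavatar t corresponds to Velur h word-initially before a front vowel.
dalfudum ~ dalhudum — Bavatar f corresponds to Velur h after a consonant, before a back vowel.
Applying these to Bavatar 'temful':
  temful → hemful   (t→h word-initially before a front vowel)
  hemful → hemhul   (f→h after a consonant, before a back vowel)
So the Velur cognate is 'hemhul'.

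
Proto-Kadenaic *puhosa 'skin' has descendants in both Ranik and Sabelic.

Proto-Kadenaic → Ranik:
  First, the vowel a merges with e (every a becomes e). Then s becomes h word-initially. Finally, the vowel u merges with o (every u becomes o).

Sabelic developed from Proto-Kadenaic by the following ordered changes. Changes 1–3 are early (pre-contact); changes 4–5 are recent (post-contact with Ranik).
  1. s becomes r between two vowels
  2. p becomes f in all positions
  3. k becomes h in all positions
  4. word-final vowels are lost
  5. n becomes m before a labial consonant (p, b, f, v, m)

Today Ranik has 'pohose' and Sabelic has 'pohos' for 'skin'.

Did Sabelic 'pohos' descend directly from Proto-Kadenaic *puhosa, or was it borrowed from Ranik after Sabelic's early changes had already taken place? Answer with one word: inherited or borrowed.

borrowed

If inherited, *puhosa would pass through all of Sabelic's changes:
Sabelic: start from *puhosa.
  rule 1 (rhotacism): puhosa → puhora
  rule 2 (unconditioned shift): puhora → fuhora
  rule 3: no change — fuhora
  rule 4 (apocope): fuhora → fuhor
  rule 5: no change — fuhor
  ⇒ Sabelic fuhor
If borrowed from Ranik 'pohose' after the early changes, it would undergo only the recent ones:
  rule 4 (apocope): pohose → pohos
  rule 5 (nasal place assimilation): no change (pohos)
  ⇒ as a loan: pohos
Sabelic 'pohos' matches the loan outcome 'pohos', not the inherited 'fuhor' — it skipped the early Sabelic changes, so it was borrowed from Ranik.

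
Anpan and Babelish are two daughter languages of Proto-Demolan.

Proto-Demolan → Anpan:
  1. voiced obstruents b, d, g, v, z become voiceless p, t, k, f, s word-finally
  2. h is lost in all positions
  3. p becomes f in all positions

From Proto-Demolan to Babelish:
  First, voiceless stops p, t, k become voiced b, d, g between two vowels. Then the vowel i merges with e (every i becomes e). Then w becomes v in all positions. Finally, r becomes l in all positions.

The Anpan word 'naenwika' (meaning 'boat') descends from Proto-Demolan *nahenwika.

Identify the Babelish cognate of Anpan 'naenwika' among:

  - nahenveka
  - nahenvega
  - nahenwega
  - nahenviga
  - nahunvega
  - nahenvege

Babelish: start from *nahenwika.
  rule 1 (intervocalic voicing): nahenwika → nahenwiga
  rule 2 (vowel merger): nahenwiga → nahenwega
  rule 3 (unconditioned shift): nahenwega → nahenvega
  rule 4: no change — nahenvega
  ⇒ Babelish nahenvega
Among the options, 'nahenvega' alone shows every Babelish change applied in order.

nahenvega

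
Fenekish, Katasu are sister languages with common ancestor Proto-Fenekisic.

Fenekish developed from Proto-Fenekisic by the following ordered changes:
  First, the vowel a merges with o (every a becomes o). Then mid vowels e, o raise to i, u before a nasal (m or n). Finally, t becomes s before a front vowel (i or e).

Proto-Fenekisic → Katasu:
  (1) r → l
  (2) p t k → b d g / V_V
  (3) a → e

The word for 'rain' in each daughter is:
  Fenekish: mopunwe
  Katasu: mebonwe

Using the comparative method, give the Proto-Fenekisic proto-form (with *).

Position 2: Fenekish has o, Katasu has e. Taking the neighbouring segments as reconstructed: Fenekish o could go back to *a or *o; Katasu e could go back to *a or *e — the one source consistent with every daughter is *a.
Position 4: Fenekish has u, Katasu has o. Katasu preserves o here (none of its changes turn any other segment into o), so the proto-segment is *o.
Position 3: Fenekish has p, Katasu has b. Fenekish preserves p here (none of its changes turn any other segment into p), so the proto-segment is *p.
Continuing position by position gives *maponwe; check it forward:
Fenekish: start from *maponwe.
  rule 1 (vowel merger): maponwe → moponwe
  rule 2 (pre-nasal raising): moponwe → mopunwe
  rule 3: no change — mopunwe
  ⇒ Fenekish mopunwe
Katasu: *maponwe
  maponwe (rule 1 does not apply)
  maponwe → mabonwe   [intervocalic voicing]
  mabonwe → mebonwe   [vowel merger]
  giving Katasu mebonwe.
Only *maponwe yields all of Fenekish mopunwe, Katasu mebonwe.

*maponwe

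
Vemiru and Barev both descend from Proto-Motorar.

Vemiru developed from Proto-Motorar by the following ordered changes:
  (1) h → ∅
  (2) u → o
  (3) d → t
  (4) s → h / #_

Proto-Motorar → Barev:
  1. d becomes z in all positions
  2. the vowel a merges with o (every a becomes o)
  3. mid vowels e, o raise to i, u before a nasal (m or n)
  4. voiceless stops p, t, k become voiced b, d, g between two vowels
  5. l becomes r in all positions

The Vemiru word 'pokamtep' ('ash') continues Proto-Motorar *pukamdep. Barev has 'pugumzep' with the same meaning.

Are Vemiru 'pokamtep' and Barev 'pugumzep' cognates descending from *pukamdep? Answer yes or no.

yes

Derive the expected Barev reflex of *pukamdep:
Barev: *pukamdep > pukamzep > pukomzep > pukumzep > pugumzep  (by unconditioned shift, vowel merger, pre-nasal raising, intervocalic voicing)
Barev 'pugumzep' matches the regular reflex exactly, so the pair is cognate.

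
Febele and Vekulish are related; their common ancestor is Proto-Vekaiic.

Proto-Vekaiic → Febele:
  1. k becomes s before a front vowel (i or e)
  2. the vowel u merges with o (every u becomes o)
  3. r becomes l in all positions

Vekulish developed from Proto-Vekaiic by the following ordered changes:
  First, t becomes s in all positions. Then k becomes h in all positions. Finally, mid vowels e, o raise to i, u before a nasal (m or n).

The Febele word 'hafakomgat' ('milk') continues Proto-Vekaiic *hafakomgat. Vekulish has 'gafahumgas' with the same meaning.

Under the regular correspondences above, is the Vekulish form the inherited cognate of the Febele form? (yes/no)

no

Derive the expected Vekulish reflex of *hafakomgat:
Vekulish: start from *hafakomgat.
  rule 1 (unconditioned shift): hafakomgat → hafakomgas
  rule 2 (unconditioned shift): hafakomgas → hafahomgas
  rule 3 (pre-nasal raising): hafahomgas → hafahumgas
  ⇒ Vekulish hafahumgas
The regular Vekulish reflex would be 'hafahumgas', but the attested form is 'gafahumgas'. The correspondence is irregular, so they are not cognates (the Vekulish form has a different source).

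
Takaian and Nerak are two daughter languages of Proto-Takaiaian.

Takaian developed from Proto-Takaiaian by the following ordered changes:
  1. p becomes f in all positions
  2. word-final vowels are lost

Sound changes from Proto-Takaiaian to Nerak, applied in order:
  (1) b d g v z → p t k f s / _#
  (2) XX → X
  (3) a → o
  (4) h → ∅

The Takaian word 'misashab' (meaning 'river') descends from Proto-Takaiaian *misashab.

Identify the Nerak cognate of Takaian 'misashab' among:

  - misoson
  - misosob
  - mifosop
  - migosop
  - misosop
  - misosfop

Nerak: *misashab
  misashab → misashap   [final devoicing]
  misashap (rule 2 does not apply)
  misashap → misoshop   [vowel merger]
  misoshop → misosop   [h-loss]
  giving Nerak misosop.
Among the options, 'misosop' alone shows every Nerak change applied in order.

misosop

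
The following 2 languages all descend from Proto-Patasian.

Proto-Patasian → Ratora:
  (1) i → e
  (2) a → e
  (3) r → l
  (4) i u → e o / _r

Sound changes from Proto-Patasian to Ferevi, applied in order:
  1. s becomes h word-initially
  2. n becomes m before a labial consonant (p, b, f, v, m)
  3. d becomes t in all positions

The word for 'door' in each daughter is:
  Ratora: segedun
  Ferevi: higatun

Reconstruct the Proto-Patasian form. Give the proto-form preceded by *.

*sigadun

Position 4: Ratora has e, Ferevi has a. Ferevi preserves a here (none of its changes turn any other segment into a), so the proto-segment is *a.
Position 2: Ratora has e, Ferevi has i. Ferevi preserves i here (none of its changes turn any other segment into i), so the proto-segment is *i.
Continuing position by position gives *sigadun; check it forward:
Ratora: *sigadun > segadun > segedun  (by vowel merger, vowel merger)
Ferevi: start from *sigadun.
  rule 1 (debuccalisation): sigadun → higadun
  rule 2: no change — higadun
  rule 3 (unconditioned shift): higadun → higatun
  ⇒ Ferevi higatun
Only *sigadun yields all of Ratora segedun, Ferevi higatun.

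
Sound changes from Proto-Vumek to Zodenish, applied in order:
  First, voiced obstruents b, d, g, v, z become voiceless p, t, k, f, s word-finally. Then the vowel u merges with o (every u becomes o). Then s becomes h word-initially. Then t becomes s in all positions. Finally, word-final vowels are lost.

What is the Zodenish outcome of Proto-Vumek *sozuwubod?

hozowobos

Zodenish: *sozuwubod
  sozuwubod → sozuwubot   [final devoicing]
  sozuwubot → sozowobot   [vowel merger]
  sozowobot → hozowobot   [debuccalisation]
  hozowobot → hozowobos   [unconditioned shift]
  hozowobos (rule 5 does not apply)
  giving Zodenish hozowobos.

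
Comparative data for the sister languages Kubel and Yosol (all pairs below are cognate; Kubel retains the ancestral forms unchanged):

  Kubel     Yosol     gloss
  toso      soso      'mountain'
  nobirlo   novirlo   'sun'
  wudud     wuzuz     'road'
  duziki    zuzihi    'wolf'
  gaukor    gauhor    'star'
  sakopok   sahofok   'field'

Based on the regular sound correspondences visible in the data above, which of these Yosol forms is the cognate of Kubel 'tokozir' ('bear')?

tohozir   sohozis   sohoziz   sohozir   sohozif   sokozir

sohozir

toso ~ soso — Kubel t corresponds to Yosol s word-initially before a back vowel.
gaukor ~ gauhor, sakopok ~ sahofok — Kubel k corresponds to Yosol h between vowels (before a back vowel).
Applying these to Kubel 'tokozir':
  tokozir → sokozir   (t→s word-initially before a back vowel)
  sokozir → sohozir   (k→h between vowels (before a back vowel))
So the Yosol cognate is 'sohozir'.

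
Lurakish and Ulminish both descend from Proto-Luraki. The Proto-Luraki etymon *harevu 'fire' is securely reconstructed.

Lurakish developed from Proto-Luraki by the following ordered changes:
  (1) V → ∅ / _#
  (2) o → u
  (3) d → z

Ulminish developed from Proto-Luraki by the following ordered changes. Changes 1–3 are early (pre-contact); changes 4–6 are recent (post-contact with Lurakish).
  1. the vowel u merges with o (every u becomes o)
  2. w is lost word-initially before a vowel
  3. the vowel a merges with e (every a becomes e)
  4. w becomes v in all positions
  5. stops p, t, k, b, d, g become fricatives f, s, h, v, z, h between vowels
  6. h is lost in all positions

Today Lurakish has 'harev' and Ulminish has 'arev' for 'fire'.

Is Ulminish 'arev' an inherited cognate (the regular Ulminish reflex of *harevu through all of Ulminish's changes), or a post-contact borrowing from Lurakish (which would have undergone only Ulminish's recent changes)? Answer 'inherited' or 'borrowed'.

borrowed

If inherited, *harevu would pass through all of Ulminish's changes:
Ulminish: *harevu
  harevu → harevo   [vowel merger]
  harevo (rule 2 does not apply)
  harevo → herevo   [vowel merger]
  herevo (rule 4 does not apply)
  herevo (rule 5 does not apply)
  herevo → erevo   [h-loss]
  giving Ulminish erevo.
If borrowed from Lurakish 'harev' after the early changes, it would undergo only the recent ones:
  rule 4 (unconditioned shift): no change (harev)
  rule 5 (intervocalic lenition): no change (harev)
  rule 6 (h-loss): harev → arev
  ⇒ as a loan: arev
Ulminish 'arev' matches the loan outcome 'arev', not the inherited 'erevo' — it skipped the early Ulminish changes, so it was borrowed from Lurakish.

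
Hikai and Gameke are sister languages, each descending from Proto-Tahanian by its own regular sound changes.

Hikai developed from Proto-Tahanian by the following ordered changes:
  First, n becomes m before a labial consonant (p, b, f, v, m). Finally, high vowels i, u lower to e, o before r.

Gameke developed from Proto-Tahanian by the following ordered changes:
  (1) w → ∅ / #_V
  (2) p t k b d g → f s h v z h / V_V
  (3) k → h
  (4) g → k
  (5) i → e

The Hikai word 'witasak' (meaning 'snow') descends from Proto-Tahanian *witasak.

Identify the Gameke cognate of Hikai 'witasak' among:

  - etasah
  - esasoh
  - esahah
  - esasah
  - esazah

esasah

Gameke: *witasak
  witasak → itasak   [glide loss]
  itasak → isasak   [intervocalic lenition]
  isasak → isasah   [unconditioned shift]
  isasah (rule 4 does not apply)
  isasah → esasah   [vowel merger]
  giving Gameke esasah.
Only 'esasah' matches the regular Gameke development of *witasak.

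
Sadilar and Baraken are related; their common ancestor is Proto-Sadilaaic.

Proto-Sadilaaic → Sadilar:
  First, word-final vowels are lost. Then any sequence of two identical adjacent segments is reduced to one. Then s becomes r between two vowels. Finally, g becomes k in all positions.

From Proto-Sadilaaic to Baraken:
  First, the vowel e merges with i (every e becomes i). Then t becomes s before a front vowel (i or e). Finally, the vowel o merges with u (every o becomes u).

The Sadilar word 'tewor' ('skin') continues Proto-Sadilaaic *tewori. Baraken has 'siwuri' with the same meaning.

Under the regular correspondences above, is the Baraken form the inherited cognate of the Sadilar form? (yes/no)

yes

Derive the expected Baraken reflex of *tewori:
Baraken: *tewori
  tewori → tiwori   [vowel merger]
  tiwori → siwori   [palatalisation]
  siwori → siwuri   [vowel merger]
  giving Baraken siwuri.
Baraken 'siwuri' matches the regular reflex exactly, so the pair is cognate.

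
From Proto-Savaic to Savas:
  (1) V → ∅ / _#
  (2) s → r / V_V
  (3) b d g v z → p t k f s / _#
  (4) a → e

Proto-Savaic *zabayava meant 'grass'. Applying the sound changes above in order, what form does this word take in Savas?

Savas: start from *zabayava.
  rule 1 (apocope): zabayava → zabayav
  rule 2: no change — zabayav
  rule 3 (final devoicing): zabayav → zabayaf
  rule 4 (vowel merger): zabayaf → zebeyef
  ⇒ Savas zebeyef

zebeyef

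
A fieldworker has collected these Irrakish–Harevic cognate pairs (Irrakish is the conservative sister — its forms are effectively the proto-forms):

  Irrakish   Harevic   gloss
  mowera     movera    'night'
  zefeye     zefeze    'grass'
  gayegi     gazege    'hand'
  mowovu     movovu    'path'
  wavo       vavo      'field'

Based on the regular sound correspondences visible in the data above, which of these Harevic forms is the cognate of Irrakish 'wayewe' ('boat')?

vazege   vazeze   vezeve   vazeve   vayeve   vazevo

wavo ~ vavo — Irrakish w corresponds to Harevic v word-initially before a back vowel.
zefeye ~ zefeze, gayegi ~ gazege — Irrakish y corresponds to Harevic z between vowels (before a front vowel).
mowera ~ movera — Irrakish w corresponds to Harevic v between vowels (before a front vowel).
Applying these to Irrakish 'wayewe':
  wayewe → vayewe   (w→v word-initially before a back vowel)
  vayewe → vazewe   (y→z between vowels (before a front vowel))
  vazewe → vazeve   (w→v between vowels (before a front vowel))
So the Harevic cognate is 'vazeve'.

vazeve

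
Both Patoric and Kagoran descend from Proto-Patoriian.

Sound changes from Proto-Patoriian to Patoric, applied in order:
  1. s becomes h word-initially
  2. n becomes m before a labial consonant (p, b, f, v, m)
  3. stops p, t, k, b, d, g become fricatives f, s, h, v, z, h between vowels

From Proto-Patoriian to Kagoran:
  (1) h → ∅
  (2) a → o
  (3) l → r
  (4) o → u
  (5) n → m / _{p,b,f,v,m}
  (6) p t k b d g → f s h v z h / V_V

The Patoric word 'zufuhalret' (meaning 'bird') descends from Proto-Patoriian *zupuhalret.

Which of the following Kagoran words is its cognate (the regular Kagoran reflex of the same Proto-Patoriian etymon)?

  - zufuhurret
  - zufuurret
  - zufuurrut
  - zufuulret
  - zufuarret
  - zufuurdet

zufuurret

Kagoran: *zupuhalret > zupualret > zupuolret > zupuorret > zupuurret > zufuurret  (by h-loss, vowel merger, unconditioned shift, vowel merger, intervocalic lenition)
The other candidates each miss or misapply at least one Kagoran change.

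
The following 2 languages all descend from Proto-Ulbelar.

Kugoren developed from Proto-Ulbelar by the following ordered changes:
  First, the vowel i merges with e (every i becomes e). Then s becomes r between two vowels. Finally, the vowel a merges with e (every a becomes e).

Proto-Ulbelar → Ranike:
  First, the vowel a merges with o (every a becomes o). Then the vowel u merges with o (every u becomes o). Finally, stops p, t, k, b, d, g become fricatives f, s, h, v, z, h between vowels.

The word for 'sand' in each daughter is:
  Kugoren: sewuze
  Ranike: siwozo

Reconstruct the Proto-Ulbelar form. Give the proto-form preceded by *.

Position 6: Kugoren has e, Ranike has o. Taking the neighbouring segments as reconstructed: Kugoren e could go back to *a or *e or *i; Ranike o could go back to *a or *o or *u — the one source consistent with every daughter is *a.
Position 2: Kugoren has e, Ranike has i. Ranike preserves i here (none of its changes turn any other segment into i), so the proto-segment is *i.
Verify the candidate proto-form against each daughter:
Kugoren: *siwuza
  siwuza → sewuza   [vowel merger]
  sewuza (rule 2 does not apply)
  sewuza → sewuze   [vowel merger]
  giving Kugoren sewuze.
Ranike: *siwuza
  siwuza → siwuzo   [vowel merger]
  siwuzo → siwozo   [vowel merger]
  siwozo (rule 3 does not apply)
  giving Ranike siwozo.
No other proto-form is consistent with every reflex, so the reconstruction is *siwuza.

*siwuza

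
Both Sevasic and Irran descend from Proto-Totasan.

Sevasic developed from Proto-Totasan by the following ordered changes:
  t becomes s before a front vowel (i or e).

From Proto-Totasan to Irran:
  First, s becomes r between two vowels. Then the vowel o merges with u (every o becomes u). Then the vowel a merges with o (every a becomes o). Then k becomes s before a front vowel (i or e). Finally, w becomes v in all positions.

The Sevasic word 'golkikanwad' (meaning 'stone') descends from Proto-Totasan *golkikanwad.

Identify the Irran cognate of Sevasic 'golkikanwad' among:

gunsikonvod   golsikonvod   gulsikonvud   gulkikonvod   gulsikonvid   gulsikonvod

gulsikonvod

Irran: start from *golkikanwad.
  rule 1: no change — golkikanwad
  rule 2 (vowel merger): golkikanwad → gulkikanwad
  rule 3 (vowel merger): gulkikanwad → gulkikonwod
  rule 4 (palatalisation): gulkikonwod → gulsikonwod
  rule 5 (unconditioned shift): gulsikonwod → gulsikonvod
  ⇒ Irran gulsikonvod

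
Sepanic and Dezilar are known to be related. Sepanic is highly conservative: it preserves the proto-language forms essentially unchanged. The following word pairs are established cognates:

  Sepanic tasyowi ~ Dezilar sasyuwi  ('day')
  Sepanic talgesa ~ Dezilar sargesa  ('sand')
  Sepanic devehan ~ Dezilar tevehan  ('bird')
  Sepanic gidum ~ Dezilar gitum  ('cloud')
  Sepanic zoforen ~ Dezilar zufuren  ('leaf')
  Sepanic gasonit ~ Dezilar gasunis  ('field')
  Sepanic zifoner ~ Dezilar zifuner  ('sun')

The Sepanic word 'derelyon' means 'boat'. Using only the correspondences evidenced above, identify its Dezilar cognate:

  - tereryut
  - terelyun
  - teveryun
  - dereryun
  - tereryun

tereryun

devehan ~ tevehan — Sepanic d corresponds to Dezilar t word-initially before a front vowel.
talgesa ~ sargesa — Sepanic l corresponds to Dezilar r after a vowel, before a consonant other than r, m, n, p, b, f, v.
gasonit ~ gasunis, zifoner ~ zifuner — Sepanic o corresponds to Dezilar u after a consonant, before a nasal.
Applying these to Sepanic 'derelyon':
  derelyon → terelyon   (d→t word-initially before a front vowel)
  terelyon → tereryon   (l→r after a vowel, before a consonant other than r, m, n, p, b, f, v)
  tereryon → tereryun   (o→u after a consonant, before a nasal)
So the Dezilar cognate is 'tereryun'.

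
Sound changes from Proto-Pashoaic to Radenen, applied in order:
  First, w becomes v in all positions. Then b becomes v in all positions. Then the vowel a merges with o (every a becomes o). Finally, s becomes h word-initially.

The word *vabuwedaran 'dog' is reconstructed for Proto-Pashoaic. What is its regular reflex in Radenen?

vovuvedoron

Radenen: *vabuwedaran > vabuvedaran > vavuvedaran > vovuvedoron  (by unconditioned shift, unconditioned shift, vowel merger)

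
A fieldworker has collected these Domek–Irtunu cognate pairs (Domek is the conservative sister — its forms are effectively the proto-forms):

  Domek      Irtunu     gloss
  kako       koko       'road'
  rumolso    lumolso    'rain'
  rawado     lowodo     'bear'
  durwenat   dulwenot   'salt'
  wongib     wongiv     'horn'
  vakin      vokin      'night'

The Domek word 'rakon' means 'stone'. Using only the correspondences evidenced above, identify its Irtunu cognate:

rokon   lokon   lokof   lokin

lokon

rawado ~ lowodo — Domek r corresponds to Irtunu l word-initially before a back vowel.
kako ~ koko, rawado ~ lowodo — Domek a corresponds to Irtunu o after a consonant, before a consonant other than r, m, n, p, b, f, v.
Applying these to Domek 'rakon':
  rakon → lakon   (r→l word-initially before a back vowel)
  lakon → lokon   (a→o after a consonant, before a consonant other than r, m, n, p, b, f, v)
So the Irtunu cognate is 'lokon'.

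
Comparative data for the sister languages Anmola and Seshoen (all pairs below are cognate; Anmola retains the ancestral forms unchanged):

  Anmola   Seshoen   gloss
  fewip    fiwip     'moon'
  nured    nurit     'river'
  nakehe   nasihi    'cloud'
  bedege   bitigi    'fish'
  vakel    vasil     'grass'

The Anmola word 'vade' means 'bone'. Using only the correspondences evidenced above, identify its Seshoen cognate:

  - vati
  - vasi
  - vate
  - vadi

bedege ~ bitigi — Anmola d corresponds to Seshoen t between vowels (before a front vowel).
nakehe ~ nasihi, bedege ~ bitigi — Anmola e corresponds to Seshoen i word-finally.
Applying these to Anmola 'vade':
  vade → vate   (d→t between vowels (before a front vowel))
  vate → vati   (e→i word-finally)
So the Seshoen cognate is 'vati'.

vati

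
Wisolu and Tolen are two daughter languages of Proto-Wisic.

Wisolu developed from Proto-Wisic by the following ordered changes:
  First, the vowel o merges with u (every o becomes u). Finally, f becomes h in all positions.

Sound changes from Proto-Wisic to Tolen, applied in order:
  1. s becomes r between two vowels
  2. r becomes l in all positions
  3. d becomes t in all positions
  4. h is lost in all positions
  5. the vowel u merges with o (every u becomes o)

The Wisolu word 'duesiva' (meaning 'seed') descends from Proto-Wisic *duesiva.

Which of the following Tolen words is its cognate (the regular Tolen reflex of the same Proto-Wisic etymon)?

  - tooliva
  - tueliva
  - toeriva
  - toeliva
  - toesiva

toeliva

Tolen: start from *duesiva.
  rule 1 (rhotacism): duesiva → dueriva
  rule 2 (unconditioned shift): dueriva → dueliva
  rule 3 (unconditioned shift): dueliva → tueliva
  rule 4: no change — tueliva
  rule 5 (vowel merger): tueliva → toeliva
  ⇒ Tolen toeliva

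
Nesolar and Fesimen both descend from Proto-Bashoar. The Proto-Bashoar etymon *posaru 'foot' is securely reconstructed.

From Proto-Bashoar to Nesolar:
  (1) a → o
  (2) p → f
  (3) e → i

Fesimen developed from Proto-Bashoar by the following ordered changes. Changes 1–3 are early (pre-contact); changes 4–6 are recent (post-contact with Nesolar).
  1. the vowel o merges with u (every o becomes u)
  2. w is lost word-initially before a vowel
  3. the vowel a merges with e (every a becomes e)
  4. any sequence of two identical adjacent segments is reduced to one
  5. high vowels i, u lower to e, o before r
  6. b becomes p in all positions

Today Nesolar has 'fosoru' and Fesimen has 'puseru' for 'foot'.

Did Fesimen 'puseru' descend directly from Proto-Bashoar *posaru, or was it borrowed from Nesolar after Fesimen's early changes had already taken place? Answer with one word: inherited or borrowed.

If inherited, *posaru would pass through all of Fesimen's changes:
Fesimen: *posaru > pusaru > puseru  (by vowel merger, vowel merger)
If borrowed from Nesolar 'fosoru' after the early changes, it would undergo only the recent ones:
  rule 4 (degemination): no change (fosoru)
  rule 5 (pre-rhotic lowering): no change (fosoru)
  rule 6 (unconditioned shift): no change (fosoru)
  ⇒ as a loan: fosoru
Fesimen 'puseru' matches the inherited outcome exactly, so it is an inherited cognate, not a loan.

inherited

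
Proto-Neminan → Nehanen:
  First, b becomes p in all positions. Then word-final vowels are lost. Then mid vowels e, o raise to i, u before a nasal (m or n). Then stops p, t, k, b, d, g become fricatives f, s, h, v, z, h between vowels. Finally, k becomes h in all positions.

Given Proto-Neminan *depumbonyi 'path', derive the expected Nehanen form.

defumpuny

Nehanen: *depumbonyi
  depumbonyi → depumponyi   [unconditioned shift]
  depumponyi → depumpony   [apocope]
  depumpony → depumpuny   [pre-nasal raising]
  depumpuny → defumpuny   [intervocalic lenition]
  defumpuny (rule 5 does not apply)
  giving Nehanen defumpuny.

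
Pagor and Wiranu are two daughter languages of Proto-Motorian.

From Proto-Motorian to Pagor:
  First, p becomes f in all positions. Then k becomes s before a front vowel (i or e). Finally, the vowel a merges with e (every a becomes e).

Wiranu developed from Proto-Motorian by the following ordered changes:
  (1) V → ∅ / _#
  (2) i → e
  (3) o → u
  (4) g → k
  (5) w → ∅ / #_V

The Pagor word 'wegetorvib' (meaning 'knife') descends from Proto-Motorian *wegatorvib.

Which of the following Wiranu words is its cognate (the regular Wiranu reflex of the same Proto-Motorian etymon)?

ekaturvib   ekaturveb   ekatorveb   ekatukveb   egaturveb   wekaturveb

ekaturveb

Wiranu: *wegatorvib > wegatorveb > wegaturveb > wekaturveb > ekaturveb  (by vowel merger, vowel merger, unconditioned shift, glide loss)
Only 'ekaturveb' matches the regular Wiranu development of *wegatorvib.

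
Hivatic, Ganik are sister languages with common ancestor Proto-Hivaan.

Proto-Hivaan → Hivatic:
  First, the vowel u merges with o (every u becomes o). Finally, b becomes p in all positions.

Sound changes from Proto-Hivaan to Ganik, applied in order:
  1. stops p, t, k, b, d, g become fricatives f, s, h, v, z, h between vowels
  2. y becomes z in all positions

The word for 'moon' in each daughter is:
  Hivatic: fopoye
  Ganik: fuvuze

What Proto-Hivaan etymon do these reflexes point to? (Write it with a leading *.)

*fubuye

Position 3: Hivatic has p, Ganik has v. Taking the neighbouring segments as reconstructed: Hivatic p could go back to *p or *b; Ganik v could go back to *b or *v — the one source consistent with every daughter is *b.
Position 5: Hivatic has y, Ganik has z. Hivatic preserves y here (none of its changes turn any other segment into y), so the proto-segment is *y.
Position 4: Hivatic has o, Ganik has u. Ganik preserves u here (none of its changes turn any other segment into u), so the proto-segment is *u.
This points to *fubuye. Verify forward in each daughter:
Hivatic: start from *fubuye.
  rule 1 (vowel merger): fubuye → foboye
  rule 2 (unconditioned shift): foboye → fopoye
  ⇒ Hivatic fopoye
Ganik: *fubuye
  fubuye → fuvuye   [intervocalic lenition]
  fuvuye → fuvuze   [unconditioned shift]
  giving Ganik fuvuze.
*fubuye is the unique common source.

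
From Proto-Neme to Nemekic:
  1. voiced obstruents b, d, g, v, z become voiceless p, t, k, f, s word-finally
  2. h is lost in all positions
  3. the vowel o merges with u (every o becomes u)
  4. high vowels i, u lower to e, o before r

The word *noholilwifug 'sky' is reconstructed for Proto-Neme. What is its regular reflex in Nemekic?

nuulilwifuk

Nemekic: *noholilwifug > noholilwifuk > noolilwifuk > nuulilwifuk  (by final devoicing, h-loss, vowel merger)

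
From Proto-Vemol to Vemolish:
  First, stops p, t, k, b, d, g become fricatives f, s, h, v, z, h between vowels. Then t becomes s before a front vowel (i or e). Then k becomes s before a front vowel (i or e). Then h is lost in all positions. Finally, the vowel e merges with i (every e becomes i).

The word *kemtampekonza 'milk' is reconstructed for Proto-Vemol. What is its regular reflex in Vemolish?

Vemolish: *kemtampekonza > kemtampehonza > semtampehonza > semtampeonza > simtampionza  (by intervocalic lenition, palatalisation, h-loss, vowel merger)

simtampionza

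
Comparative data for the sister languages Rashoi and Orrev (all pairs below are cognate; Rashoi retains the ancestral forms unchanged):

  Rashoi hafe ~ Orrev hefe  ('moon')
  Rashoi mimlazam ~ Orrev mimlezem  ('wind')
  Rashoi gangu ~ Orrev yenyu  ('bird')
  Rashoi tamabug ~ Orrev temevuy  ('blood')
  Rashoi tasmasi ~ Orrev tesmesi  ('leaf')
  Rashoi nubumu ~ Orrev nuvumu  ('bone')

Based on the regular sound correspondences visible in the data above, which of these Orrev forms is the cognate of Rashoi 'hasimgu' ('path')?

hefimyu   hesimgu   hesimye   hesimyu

hesimyu

mimlazam ~ mimlezem, tasmasi ~ tesmesi — Rashoi a corresponds to Orrev e after a consonant, before a consonant other than r, m, n, p, b, f, v.
gangu ~ yenyu — Rashoi g corresponds to Orrev y after a consonant, before a back vowel.
Applying these to Rashoi 'hasimgu':
  hasimgu → hesimgu   (a→e after a consonant, before a consonant other than r, m, n, p, b, f, v)
  hesimgu → hesimyu   (g→y after a consonant, before a back vowel)
So the Orrev cognate is 'hesimyu'.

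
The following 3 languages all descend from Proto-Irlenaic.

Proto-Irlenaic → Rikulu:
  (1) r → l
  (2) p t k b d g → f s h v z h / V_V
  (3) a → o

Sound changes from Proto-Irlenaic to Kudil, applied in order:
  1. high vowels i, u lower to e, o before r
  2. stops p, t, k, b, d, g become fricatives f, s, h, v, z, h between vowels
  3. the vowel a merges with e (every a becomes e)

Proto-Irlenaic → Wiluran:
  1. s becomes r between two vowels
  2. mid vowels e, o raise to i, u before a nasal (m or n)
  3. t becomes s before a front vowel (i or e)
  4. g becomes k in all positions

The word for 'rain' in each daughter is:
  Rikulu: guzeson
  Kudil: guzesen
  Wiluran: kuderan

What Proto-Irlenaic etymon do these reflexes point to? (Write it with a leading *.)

*gudesan

Position 5: Rikulu has s, Kudil has s, Wiluran has r. Taking the neighbouring segments as reconstructed: Rikulu s could go back to *t or *s; Kudil s could go back to *t or *s; Wiluran r could go back to *s or *r — the one source consistent with every daughter is *s.
Position 1: Rikulu has g, Kudil has g, Wiluran has k. Rikulu preserves g here (none of its changes turn any other segment into g), so the proto-segment is *g.
Position 6: Rikulu has o, Kudil has e, Wiluran has a. Wiluran preserves a here (none of its changes turn any other segment into a), so the proto-segment is *a.
Continuing position by position gives *gudesan; check it forward:
Rikulu: *gudesan > guzesan > guzeson  (by intervocalic lenition, vowel merger)
Kudil: start from *gudesan.
  rule 1: no change — gudesan
  rule 2 (intervocalic lenition): gudesan → guzesan
  rule 3 (vowel merger): guzesan → guzesen
  ⇒ Kudil guzesen
Wiluran: *gudesan > guderan > kuderan  (by rhotacism, unconditioned shift)
No other proto-form is consistent with every reflex, so the reconstruction is *gudesan.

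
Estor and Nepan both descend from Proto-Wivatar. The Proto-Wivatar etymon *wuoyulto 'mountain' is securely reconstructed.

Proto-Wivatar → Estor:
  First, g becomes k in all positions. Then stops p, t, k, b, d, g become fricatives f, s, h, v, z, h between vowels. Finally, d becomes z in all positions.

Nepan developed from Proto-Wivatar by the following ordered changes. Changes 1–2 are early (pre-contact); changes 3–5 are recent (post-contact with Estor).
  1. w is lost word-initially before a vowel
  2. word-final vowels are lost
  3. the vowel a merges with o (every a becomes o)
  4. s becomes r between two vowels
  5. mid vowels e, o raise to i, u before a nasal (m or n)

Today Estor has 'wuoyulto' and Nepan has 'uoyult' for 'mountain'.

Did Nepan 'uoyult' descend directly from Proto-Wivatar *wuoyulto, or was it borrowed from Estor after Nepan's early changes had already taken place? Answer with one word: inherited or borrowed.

inherited

If inherited, *wuoyulto would pass through all of Nepan's changes:
Nepan: *wuoyulto
  wuoyulto → uoyulto   [glide loss]
  uoyulto → uoyult   [apocope]
  uoyult (rule 3 does not apply)
  uoyult (rule 4 does not apply)
  uoyult (rule 5 does not apply)
  giving Nepan uoyult.
If borrowed from Estor 'wuoyulto' after the early changes, it would undergo only the recent ones:
  rule 3 (vowel merger): no change (wuoyulto)
  rule 4 (rhotacism): no change (wuoyulto)
  rule 5 (pre-nasal raising): no change (wuoyulto)
  ⇒ as a loan: wuoyulto
Nepan 'uoyult' matches the inherited outcome exactly, so it is an inherited cognate, not a loan.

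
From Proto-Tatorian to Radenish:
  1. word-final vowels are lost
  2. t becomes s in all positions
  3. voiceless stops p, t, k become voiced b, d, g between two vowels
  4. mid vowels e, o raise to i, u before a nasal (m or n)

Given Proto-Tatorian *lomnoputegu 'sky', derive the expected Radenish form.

lumnobuseg

Radenish: *lomnoputegu
  lomnoputegu → lomnoputeg   [apocope]
  lomnoputeg → lomnopuseg   [unconditioned shift]
  lomnopuseg → lomnobuseg   [intervocalic voicing]
  lomnobuseg → lumnobuseg   [pre-nasal raising]
  giving Radenish lumnobuseg.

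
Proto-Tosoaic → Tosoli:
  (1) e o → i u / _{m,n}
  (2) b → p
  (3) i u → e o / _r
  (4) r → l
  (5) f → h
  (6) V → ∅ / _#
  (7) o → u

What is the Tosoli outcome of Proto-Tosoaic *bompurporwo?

pumpulpulw

Tosoli: start from *bompurporwo.
  rule 1 (pre-nasal raising): bompurporwo → bumpurporwo
  rule 2 (unconditioned shift): bumpurporwo → pumpurporwo
  rule 3 (pre-rhotic lowering): pumpurporwo → pumporporwo
  rule 4 (unconditioned shift): pumporporwo → pumpolpolwo
  rule 5: no change — pumpolpolwo
  rule 6 (apocope): pumpolpolwo → pumpolpolw
  rule 7 (vowel merger): pumpolpolw → pumpulpulw
  ⇒ Tosoli pumpulpulw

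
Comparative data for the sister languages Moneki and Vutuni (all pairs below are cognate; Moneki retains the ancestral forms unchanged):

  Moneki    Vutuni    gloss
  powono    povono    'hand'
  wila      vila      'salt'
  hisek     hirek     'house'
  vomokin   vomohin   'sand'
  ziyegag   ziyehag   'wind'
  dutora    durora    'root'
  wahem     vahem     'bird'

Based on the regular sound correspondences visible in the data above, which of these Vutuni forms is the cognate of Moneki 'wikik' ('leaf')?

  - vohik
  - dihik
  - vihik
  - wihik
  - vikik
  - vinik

vihik

wila ~ vila — Moneki w corresponds to Vutuni v word-initially before a front vowel.
vomokin ~ vomohin — Moneki k corresponds to Vutuni h between vowels (before a front vowel).
Applying these to Moneki 'wikik':
  wikik → vikik   (w→v word-initially before a front vowel)
  vikik → vihik   (k→h between vowels (before a front vowel))
So the Vutuni cognate is 'vihik'.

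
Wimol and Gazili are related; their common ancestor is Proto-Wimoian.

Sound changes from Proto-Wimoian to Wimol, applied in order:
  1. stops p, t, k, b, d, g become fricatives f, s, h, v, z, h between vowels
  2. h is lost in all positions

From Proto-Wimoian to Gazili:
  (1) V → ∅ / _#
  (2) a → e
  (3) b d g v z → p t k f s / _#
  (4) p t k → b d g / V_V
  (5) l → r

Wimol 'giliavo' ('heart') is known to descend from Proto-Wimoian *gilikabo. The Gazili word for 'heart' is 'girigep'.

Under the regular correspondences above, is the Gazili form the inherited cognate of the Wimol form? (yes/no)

Derive the expected Gazili reflex of *gilikabo:
Gazili: *gilikabo > gilikab > gilikeb > gilikep > giligep > girigep  (by apocope, vowel merger, final devoicing, intervocalic voicing, unconditioned shift)
Gazili 'girigep' matches the regular reflex exactly, so the pair is cognate.

yes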